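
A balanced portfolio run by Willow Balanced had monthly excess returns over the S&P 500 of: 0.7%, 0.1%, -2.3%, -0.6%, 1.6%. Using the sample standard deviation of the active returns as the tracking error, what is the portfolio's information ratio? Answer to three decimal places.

-0.068

μ = (0.7 + 0.1 − 2.3 − 0.6 + 1.6) / 5 = -0.1000%
Σ(r − μ)² = 8.6600; sample σ = √(8.6600/4) = 1.4714%
IR = μ / tracking error = -0.1000 / 1.4714 = -0.0680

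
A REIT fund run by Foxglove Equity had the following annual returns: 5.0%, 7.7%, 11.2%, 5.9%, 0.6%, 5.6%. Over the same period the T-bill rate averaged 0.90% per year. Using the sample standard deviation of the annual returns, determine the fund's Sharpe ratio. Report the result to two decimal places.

1.47

r̄ = (5 + 7.7 + 11.2 + 5.9 + 0.6 + 5.6) / 6 = 36.00 / 6 = 6.0000%
Σ(r − r̄)² = (5 − 6.0000)² + (7.7 − 6.0000)² + (11.2 − 6.0000)² + … = 60.2600
σ = √[60.2600 / 5] = 3.4716%
Sharpe = (r̄ − rf) / σ = (6.0000 − 0.9) / 3.4716 = 5.1000 / 3.4716 = 1.4691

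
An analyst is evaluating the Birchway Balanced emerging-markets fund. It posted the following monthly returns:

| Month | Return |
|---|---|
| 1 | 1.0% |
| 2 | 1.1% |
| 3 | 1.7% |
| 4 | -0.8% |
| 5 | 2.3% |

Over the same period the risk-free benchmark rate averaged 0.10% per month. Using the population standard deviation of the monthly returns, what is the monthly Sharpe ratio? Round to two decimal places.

0.92

r̄ = (1 + 1.1 + 1.7 − 0.8 + 2.3) / 5 = 1.0600%
Σ(r − r̄)² = (1 − 1.0600)² + (1.1 − 1.0600)² + … = 5.4120
σ = √[5.4120 / 5] = 1.0404%
Sharpe = (r̄ − rf) / σ = (1.0600 − 0.1) / 1.0404 = 0.9600 / 1.0404 = 0.9227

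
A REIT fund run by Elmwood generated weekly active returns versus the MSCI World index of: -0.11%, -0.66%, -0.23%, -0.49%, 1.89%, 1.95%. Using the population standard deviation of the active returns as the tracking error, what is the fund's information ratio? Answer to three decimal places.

r̄ = (-0.11 − 0.66 − 0.23 − 0.49 + 1.89 + 1.95) / 6 = 0.3917%
Σ(r − r̄)² = (-0.11 − 0.3917)² + (-0.66 − 0.3917)² + (-0.23 − 0.3917)² + … = 7.1949
σ = √[7.1949 / 6] = 1.0951%
IR = r̄ / tracking error = 0.3917 / 1.0951 = 0.3577

0.358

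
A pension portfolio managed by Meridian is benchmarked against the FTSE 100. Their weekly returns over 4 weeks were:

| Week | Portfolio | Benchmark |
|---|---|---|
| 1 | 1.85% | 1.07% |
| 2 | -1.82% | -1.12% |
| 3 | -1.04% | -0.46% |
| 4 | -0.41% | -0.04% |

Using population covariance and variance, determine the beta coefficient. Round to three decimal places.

1.702

r̄p = -0.3550%,  r̄m = -0.1375%
Cov = Σ(rp − r̄p)(rm − r̄m) / 4 = 1.0794
Var(rm) = Σ(rm − r̄m)² / 4 = 0.6342
β = Cov / Var = 1.0794 / 0.6342 = 1.7020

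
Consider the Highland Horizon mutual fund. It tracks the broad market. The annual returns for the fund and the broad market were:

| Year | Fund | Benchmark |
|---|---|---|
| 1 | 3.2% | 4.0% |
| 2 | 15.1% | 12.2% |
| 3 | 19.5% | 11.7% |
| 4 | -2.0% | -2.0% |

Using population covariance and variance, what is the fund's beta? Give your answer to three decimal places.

1.430

r̄p = 8.9500%,  r̄m = 6.4750%
Cov = Σ(rp − r̄p)(rm − r̄m) / 4 = 49.3413
Var(rm) = Σ(rm − r̄m)² / 4 = 34.5069
β = Cov / Var = 49.3413 / 34.5069 = 1.4299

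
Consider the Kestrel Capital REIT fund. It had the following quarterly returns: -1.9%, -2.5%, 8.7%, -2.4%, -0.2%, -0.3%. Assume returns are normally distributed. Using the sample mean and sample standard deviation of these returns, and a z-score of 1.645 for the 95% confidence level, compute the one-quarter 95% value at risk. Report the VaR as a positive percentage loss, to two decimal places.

6.79

μ = (-1.9 − 2.5 + 8.7 − 2.4 − 0.2 − 0.3) / 6 = 0.2333%
Σ(r − μ)² = (-1.9 − 0.2333)² + (-2.5 − 0.2333)² + (8.7 − 0.2333)² + … = 91.1133
σ = √[91.1133 / 5] = 4.2688%
VaR = −(μ − z·σ) = −(0.2333 − 1.645 × 4.2688) = −(-6.7889) = 6.7889%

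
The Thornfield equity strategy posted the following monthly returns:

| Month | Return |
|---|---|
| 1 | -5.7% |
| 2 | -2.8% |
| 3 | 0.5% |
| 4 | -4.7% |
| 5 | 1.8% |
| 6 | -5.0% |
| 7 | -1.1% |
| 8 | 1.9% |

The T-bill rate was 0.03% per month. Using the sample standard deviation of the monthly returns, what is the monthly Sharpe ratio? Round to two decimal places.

μ = (-5.7 − 2.8 + 0.5 − 4.7 + 1.8 − 5 − 1.1 + 1.9) / 8 = -1.8875%
Sample σ = √[Σ(r − μ)² / 7] = √[67.2288 / 7] = √9.6041 = 3.0990%
Sharpe = (μ − rf) / σ = (-1.8875 − 0.03) / 3.0990 = -1.9175 / 3.0990 = -0.6187

-0.62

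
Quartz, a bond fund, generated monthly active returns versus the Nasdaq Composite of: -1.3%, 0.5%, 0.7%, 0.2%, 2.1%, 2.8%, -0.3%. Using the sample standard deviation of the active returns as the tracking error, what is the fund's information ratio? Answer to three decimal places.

0.482

Mean return r̄ = 4.70 / 7 = 0.6714%
Sample std dev = √[11.6543 / 6] = 1.3937%
IR = r̄ / tracking error = 0.6714 / 1.3937 = 0.4817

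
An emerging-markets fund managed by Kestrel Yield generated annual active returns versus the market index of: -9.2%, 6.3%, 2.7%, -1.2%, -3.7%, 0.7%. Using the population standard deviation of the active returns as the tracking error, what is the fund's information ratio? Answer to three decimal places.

-0.150

Mean return r̄ = -4.40 / 6 = -0.7333%
Σ(r − r̄)² = (-9.2 − (-0.7333))² + (6.3 − (-0.7333))² + (2.7 − (-0.7333))² + … = 144.0133
population σ = √(144.0133 / 6) = √24.0022 = 4.8992%
IR = r̄ / tracking error = -0.7333 / 4.8992 = -0.1497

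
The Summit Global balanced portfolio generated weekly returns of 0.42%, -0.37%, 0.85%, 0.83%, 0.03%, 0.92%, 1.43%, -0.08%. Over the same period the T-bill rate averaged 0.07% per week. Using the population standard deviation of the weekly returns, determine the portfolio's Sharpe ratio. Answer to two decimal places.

r̄ = (0.42 − 0.37 + 0.85 + 0.83 + 0.03 + 0.92 + 1.43 − 0.08) / 8 = 4.030 / 8 = 0.5038%
Population std dev = √[2.5932 / 8] = 0.5693%
Sharpe = (r̄ − rf) / σ = (0.5038 − 0.07) / 0.5693 = 0.4338 / 0.5693 = 0.7620

0.76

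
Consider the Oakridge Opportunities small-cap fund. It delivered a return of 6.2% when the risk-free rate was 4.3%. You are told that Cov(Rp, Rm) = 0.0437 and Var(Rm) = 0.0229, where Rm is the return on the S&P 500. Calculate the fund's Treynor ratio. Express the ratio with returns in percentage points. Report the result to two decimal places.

1.00

β = Cov / Var = 0.0437 / 0.0229 = 1.9083
Treynor = (Rp − Rf) / β = (6.2% − 4.3%) / 1.9083 = 1.90 / 1.9083 = 0.9957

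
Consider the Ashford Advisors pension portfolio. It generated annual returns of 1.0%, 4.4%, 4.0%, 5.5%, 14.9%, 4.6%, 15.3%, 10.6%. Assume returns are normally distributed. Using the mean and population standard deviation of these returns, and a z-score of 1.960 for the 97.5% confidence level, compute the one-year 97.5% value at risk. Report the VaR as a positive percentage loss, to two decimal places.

Mean return μ = 60.30 / 8 = 7.5375%
Σ(r − μ)² = (1 − 7.5375)² + (4.4 − 7.5375)² + (4 − 7.5375)² + … = 201.7188
σ = √[201.7188 / 8] = 5.0214%
VaR = −(μ − z·σ) = −(7.5375 − 1.960 × 5.0214) = −(-2.3044) = 2.3044%

2.30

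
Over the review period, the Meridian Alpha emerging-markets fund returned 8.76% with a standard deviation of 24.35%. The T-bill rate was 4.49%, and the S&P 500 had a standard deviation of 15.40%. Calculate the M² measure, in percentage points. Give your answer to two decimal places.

Sharpe = (Rp − Rf) / σp = (8.76% − 4.49%) / 24.35% = 0.1754
M² = Rf + Sharpe × σm = 4.49% + 0.1754 × 15.40% = 7.1912%

7.19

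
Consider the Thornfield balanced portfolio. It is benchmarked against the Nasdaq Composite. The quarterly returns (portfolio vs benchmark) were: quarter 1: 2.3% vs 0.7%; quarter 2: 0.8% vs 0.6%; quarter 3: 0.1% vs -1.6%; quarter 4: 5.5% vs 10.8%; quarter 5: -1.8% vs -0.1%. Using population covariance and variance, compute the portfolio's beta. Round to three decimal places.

r̄p = 1.3800%,  r̄m = 2.0800%
Cov = Σ(rp − r̄p)(rm − r̄m) / 5 = 9.4316
Var(rm) = Σ(rm − r̄m)² / 5 = 19.6856
β = Cov / Var = 9.4316 / 19.6856 = 0.4791

0.479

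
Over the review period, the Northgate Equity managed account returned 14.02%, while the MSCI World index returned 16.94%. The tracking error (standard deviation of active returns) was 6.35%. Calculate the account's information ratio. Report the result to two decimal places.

-0.46

IR = (Rp − Rb) / TE = (14.02% − 16.94%) / 6.35% = -2.92% / 6.35% = -0.4598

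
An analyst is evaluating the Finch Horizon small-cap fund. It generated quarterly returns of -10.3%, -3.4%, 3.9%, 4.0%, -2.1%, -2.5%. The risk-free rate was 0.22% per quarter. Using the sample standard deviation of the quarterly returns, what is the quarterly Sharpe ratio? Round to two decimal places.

-0.37

r̄ = (-10.3 − 3.4 + 3.9 + 4 − 2.1 − 2.5) / 6 = -1.7333%
Σ(r − r̄)² = 141.4933; sample σ = √(141.4933/5) = 5.3196%
Sharpe = (r̄ − rf) / σ = (-1.7333 − 0.22) / 5.3196 = -1.9533 / 5.3196 = -0.3672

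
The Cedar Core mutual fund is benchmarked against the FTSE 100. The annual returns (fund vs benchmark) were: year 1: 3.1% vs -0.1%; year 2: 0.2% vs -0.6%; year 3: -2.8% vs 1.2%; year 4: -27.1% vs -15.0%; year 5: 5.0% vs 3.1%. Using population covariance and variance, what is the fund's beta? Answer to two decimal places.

1.75

r̄p = -4.3200%,  r̄m = -2.2800%
Cov = Σ(rp − r̄p)(rm − r̄m) / 5 = 73.7924
Var(rm) = Σ(rm − r̄m)² / 5 = 42.0856
β = Cov / Var = 73.7924 / 42.0856 = 1.7534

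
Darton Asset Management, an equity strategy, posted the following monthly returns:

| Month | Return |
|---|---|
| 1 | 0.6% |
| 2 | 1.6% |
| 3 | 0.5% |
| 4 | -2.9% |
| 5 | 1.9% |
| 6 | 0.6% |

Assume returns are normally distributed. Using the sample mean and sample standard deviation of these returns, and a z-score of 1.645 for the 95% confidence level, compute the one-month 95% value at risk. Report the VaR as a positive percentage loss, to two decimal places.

2.43

r̄ = (0.6 + 1.6 + 0.5 − 2.9 + 1.9 + 0.6) / 6 = 0.3833%
Sample σ = √[Σ(r − r̄)² / 5] = √[14.6683 / 5] = √2.9337 = 1.7128%
VaR = −(r̄ − z·σ) = −(0.3833 − 1.645 × 1.7128) = −(-2.4343) = 2.4343%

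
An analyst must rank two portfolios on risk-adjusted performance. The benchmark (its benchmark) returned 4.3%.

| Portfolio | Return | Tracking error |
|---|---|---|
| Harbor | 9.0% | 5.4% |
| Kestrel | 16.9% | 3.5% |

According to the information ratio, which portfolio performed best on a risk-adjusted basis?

Harbor: IR = (9.0% − 4.3%) / 5.4% = 0.870
Kestrel: IR = (16.9% − 4.3%) / 3.5% = 3.600
Highest: Kestrel (3.600).

Kestrel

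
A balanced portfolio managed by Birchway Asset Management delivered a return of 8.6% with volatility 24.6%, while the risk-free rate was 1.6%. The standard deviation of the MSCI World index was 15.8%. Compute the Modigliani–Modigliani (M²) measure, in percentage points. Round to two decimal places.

Sharpe = (Rp − Rf) / σp = (8.6% − 1.6%) / 24.6% = 0.2846
M² = Rf + Sharpe × σm = 1.6% + 0.2846 × 15.8% = 6.0967%

6.10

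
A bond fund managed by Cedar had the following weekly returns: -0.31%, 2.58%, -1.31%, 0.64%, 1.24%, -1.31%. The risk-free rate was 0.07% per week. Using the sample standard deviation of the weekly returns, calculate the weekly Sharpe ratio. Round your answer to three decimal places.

r̄ = (-0.31 + 2.58 − 1.31 + 0.64 + 1.24 − 1.31) / 6 = 0.2550%
Sample std dev = √[11.7418 / 5] = 1.5324%
Sharpe = (r̄ − rf) / σ = (0.2550 − 0.07) / 1.5324 = 0.1850 / 1.5324 = 0.1207

0.121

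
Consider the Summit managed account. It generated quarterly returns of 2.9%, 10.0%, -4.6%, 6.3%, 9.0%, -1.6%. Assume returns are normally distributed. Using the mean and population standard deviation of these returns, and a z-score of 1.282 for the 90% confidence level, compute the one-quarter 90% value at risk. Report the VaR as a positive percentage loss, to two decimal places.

r̄ = (2.9 + 10 − 4.6 + 6.3 + 9 − 1.6) / 6 = 3.6667%
Population σ = √[Σ(r − r̄)² / 6] = √[172.1533 / 6] = √28.6922 = 5.3565%
VaR = −(r̄ − z·σ) = −(3.6667 − 1.282 × 5.3565) = −(-3.2003) = 3.2003%

3.20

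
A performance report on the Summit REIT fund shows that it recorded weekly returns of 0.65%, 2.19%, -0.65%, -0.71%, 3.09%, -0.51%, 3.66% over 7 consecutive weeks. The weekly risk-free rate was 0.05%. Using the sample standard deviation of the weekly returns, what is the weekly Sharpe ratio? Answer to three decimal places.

0.565

μ = (0.65 + 2.19 − 0.65 − 0.71 + 3.09 − 0.51 + 3.66) / 7 = 7.720 / 7 = 1.1029%
Σ(r − μ)² = 20.8349; sample σ = √(20.8349/6) = 1.8635%
Sharpe = (μ − rf) / σ = (1.1029 − 0.05) / 1.8635 = 1.0529 / 1.8635 = 0.5650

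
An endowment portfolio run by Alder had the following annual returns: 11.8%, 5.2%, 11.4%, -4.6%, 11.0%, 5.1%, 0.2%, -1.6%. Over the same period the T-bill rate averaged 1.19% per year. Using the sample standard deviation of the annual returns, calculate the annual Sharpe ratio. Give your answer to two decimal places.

0.57

Mean return r̄ = 38.50 / 8 = 4.8125%
Σ(r − r̄)² = 281.7288; sample σ = √(281.7288/7) = 6.3441%
Sharpe = (r̄ − rf) / σ = (4.8125 − 1.19) / 6.3441 = 3.6225 / 6.3441 = 0.5710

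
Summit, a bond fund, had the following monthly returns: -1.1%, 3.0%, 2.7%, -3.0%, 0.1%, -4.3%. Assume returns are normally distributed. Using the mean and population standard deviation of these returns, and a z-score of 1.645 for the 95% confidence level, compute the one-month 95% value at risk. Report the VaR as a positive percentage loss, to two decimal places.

4.88

r̄ = (-1.1 + 3 + 2.7 − 3 + 0.1 − 4.3) / 6 = -2.60 / 6 = -0.4333%
Population σ = √[Σ(r − r̄)² / 6] = √[43.8733 / 6] = √7.3122 = 2.7041%
VaR = −(r̄ − z·σ) = −(-0.4333 − 1.645 × 2.7041) = −(-4.8815) = 4.8815%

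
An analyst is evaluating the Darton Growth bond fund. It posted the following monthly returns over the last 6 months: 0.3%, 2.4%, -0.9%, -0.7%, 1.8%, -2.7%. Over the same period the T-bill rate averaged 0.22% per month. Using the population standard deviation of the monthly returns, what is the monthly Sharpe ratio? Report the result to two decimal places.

μ = (0.3 + 2.4 − 0.9 − 0.7 + 1.8 − 2.7) / 6 = 0.20 / 6 = 0.0333%
Population std dev = √[17.6733 / 6] = 1.7163%
Sharpe = (μ − rf) / σ = (0.0333 − 0.22) / 1.7163 = -0.1867 / 1.7163 = -0.1088

-0.11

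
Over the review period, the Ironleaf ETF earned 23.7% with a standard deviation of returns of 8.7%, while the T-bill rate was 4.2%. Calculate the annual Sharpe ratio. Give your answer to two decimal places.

2.24

Sharpe = (Rp − Rf) / σp = (23.7% − 4.2%) / 8.7% = 19.50% / 8.7% = 2.2414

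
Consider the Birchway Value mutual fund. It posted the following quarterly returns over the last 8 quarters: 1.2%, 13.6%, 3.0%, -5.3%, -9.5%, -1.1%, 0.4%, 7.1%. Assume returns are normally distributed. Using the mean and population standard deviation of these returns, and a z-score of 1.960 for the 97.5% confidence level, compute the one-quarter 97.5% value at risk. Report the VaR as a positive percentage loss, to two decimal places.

r̄ = (1.2 + 13.6 + 3 − 5.3 − 9.5 − 1.1 + 0.4 + 7.1) / 8 = 9.40 / 8 = 1.1750%
Σ(r − r̄)² = 354.4750; population σ = √(354.4750/8) = 6.6565%
VaR = −(r̄ − z·σ) = −(1.1750 − 1.960 × 6.6565) = −(-11.8717) = 11.8717%

11.87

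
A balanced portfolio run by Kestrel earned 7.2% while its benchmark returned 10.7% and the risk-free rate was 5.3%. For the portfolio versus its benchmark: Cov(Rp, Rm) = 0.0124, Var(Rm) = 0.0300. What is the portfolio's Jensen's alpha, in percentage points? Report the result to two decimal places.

-0.33

β = Cov / Var = 0.0124 / 0.0300 = 0.4133
E[R] = Rf + β(Rm − Rf) = 5.3% + 0.4133 × (10.7% − 5.3%) = 7.5318%
α = Rp − E[R] = 7.2% − 7.5318% = -0.3318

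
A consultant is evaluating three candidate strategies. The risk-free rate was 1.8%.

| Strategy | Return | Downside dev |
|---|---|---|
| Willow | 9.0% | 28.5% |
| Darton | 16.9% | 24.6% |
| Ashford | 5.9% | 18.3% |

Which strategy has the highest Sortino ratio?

Darton

Willow: Sortino ratio = (9.0% − 1.8%) / 28.5% = 0.253
Darton: Sortino ratio = (16.9% − 1.8%) / 24.6% = 0.614
Ashford: Sortino ratio = (5.9% − 1.8%) / 18.3% = 0.224
Highest: Darton (0.614).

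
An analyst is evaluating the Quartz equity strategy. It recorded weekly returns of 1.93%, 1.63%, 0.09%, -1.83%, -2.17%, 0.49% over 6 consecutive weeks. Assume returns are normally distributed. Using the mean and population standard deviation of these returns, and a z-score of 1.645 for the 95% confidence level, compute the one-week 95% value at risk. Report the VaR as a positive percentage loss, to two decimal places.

2.55

Mean return μ = 0.140 / 6 = 0.0233%
Σ(r − μ)² = 14.6845; population σ = √(14.6845/6) = 1.5644%
VaR = −(μ − z·σ) = −(0.0233 − 1.645 × 1.5644) = −(-2.5501) = 2.5501%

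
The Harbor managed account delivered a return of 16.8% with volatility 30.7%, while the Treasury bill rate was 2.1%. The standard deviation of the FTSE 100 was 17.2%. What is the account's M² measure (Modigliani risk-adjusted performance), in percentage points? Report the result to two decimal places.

Sharpe = (Rp − Rf) / σp = (16.8% − 2.1%) / 30.7% = 0.4788
M² = Rf + Sharpe × σm = 2.1% + 0.4788 × 17.2% = 10.3354%

10.34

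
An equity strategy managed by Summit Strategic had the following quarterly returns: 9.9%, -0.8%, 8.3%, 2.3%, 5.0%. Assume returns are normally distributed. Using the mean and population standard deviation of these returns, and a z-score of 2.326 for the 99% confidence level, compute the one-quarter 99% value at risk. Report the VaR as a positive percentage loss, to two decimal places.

Mean return r̄ = 24.70 / 5 = 4.9400%
Σ(r − r̄)² = (9.9 − 4.9400)² + (-0.8 − 4.9400)² + … = 75.8120
σ = √[75.8120 / 5] = 3.8939%
VaR = −(r̄ − z·σ) = −(4.9400 − 2.326 × 3.8939) = −(-4.1172) = 4.1172%

4.12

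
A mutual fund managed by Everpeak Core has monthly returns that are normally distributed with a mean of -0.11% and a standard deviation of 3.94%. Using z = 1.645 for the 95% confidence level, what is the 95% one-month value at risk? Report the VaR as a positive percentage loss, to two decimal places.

VaR (as % loss) = −(μ − z·σ) = −(-0.11% − 1.645 × 3.94%) = −(-6.5913%) = 6.5913%

6.59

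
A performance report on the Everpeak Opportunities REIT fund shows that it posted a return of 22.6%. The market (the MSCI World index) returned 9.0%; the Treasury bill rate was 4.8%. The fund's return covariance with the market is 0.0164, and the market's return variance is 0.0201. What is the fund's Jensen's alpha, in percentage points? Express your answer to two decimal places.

14.37

β = Cov / Var = 0.0164 / 0.0201 = 0.8159
E[R] = Rf + β(Rm − Rf) = 4.8% + 0.8159 × (9.0% − 4.8%) = 8.2268%
α = Rp − E[R] = 22.6% − 8.2268% = 14.3732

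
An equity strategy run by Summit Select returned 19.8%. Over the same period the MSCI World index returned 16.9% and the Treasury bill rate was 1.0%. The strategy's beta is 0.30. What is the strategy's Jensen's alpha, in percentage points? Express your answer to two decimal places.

14.03

CAPM expected return = Rf + β(Rm − Rf) = 1.0% + 0.30 × (16.9% − 1.0%) = 1 + 0.30 × 15.90 = 5.7700%
Jensen's α = Rp − E[R] = 19.8% − 5.7700% = 14.0300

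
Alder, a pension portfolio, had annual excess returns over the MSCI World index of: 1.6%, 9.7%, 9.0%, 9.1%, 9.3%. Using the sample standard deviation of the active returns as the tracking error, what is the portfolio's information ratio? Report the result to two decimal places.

2.25

μ = (1.6 + 9.7 + 9 + 9.1 + 9.3) / 5 = 38.70 / 5 = 7.7400%
Sample σ = √[Σ(r − μ)² / 4] = √[47.4120 / 4] = √11.8530 = 3.4428%
IR = μ / tracking error = 7.7400 / 3.4428 = 2.2482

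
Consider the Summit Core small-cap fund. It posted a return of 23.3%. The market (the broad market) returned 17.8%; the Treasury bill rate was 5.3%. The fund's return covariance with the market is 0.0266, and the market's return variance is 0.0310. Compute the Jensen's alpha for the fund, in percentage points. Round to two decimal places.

7.27

β = Cov / Var = 0.0266 / 0.0310 = 0.8581
E[R] = Rf + β(Rm − Rf) = 5.3% + 0.8581 × (17.8% − 5.3%) = 16.0263%
α = Rp − E[R] = 23.3% − 16.0263% = 7.2737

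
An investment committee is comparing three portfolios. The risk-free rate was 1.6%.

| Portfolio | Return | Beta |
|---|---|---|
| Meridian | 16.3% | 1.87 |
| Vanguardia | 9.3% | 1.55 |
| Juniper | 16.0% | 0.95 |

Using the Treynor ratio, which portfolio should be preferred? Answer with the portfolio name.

Meridian: Treynor = (16.3% − 1.6%) / 1.87 = 7.861
Vanguardia: Treynor = (9.3% − 1.6%) / 1.55 = 4.968
Juniper: Treynor = (16.0% − 1.6%) / 0.95 = 15.158
Highest: Juniper (15.158).

Juniper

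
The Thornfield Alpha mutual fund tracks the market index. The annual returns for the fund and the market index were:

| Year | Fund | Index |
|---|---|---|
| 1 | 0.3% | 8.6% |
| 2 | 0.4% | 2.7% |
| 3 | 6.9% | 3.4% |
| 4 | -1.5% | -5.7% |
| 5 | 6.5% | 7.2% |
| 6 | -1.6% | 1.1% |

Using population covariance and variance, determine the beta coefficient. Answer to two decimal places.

r̄p = 1.8333%,  r̄m = 2.8833%
Cov = Σ(rp − r̄p)(rm − r̄m) / 6 = 8.1656
Var(rm) = Σ(rm − r̄m)² / 6 = 21.4114
β = Cov / Var = 8.1656 / 21.4114 = 0.3814

0.38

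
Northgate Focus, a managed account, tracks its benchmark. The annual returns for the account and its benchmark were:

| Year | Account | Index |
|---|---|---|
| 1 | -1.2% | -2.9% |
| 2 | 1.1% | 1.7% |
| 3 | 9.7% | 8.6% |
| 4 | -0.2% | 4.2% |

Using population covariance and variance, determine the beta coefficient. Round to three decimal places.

0.876

r̄p = 2.3500%,  r̄m = 2.9000%
Cov = Σ(rp − r̄p)(rm − r̄m) / 4 = 15.1675
Var(rm) = Σ(rm − r̄m)² / 4 = 17.3150
β = Cov / Var = 15.1675 / 17.3150 = 0.8760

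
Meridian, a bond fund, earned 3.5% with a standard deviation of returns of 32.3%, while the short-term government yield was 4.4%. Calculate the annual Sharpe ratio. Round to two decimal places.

-0.03

Sharpe = (Rp − Rf) / σp = (3.5% − 4.4%) / 32.3% = -0.90% / 32.3% = -0.0279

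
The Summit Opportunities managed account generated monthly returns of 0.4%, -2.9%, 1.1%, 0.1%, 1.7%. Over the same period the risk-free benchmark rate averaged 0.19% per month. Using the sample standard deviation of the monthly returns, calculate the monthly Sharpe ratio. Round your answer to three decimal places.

-0.062

r̄ = (0.4 − 2.9 + 1.1 + 0.1 + 1.7) / 5 = 0.40 / 5 = 0.0800%
Sample std dev = √[12.6480 / 4] = 1.7782%
Sharpe = (r̄ − rf) / σ = (0.0800 − 0.19) / 1.7782 = -0.1100 / 1.7782 = -0.0619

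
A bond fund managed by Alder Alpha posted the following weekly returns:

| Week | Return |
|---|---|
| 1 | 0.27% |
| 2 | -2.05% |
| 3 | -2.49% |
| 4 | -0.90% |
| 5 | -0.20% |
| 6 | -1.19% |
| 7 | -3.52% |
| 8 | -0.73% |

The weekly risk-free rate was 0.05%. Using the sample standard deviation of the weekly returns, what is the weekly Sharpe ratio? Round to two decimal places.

-1.11

r̄ = (0.27 − 2.05 − 2.49 − 0.9 − 0.2 − 1.19 − 3.52 − 0.73) / 8 = -1.3513%
Sample σ = √[Σ(r − r̄)² / 7] = √[11.0579 / 7] = √1.5797 = 1.2569%
Sharpe = (r̄ − rf) / σ = (-1.3513 − 0.05) / 1.2569 = -1.4013 / 1.2569 = -1.1149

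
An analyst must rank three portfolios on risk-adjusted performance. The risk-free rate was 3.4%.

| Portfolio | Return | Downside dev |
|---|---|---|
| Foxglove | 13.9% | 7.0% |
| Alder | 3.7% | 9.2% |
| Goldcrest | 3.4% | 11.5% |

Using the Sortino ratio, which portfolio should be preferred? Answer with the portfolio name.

Foxglove

Foxglove: Sortino ratio = (13.9% − 3.4%) / 7.0% = 1.500
Alder: Sortino ratio = (3.7% − 3.4%) / 9.2% = 0.033
Goldcrest: Sortino ratio = (3.4% − 3.4%) / 11.5% = 0.000
Highest: Foxglove (1.500).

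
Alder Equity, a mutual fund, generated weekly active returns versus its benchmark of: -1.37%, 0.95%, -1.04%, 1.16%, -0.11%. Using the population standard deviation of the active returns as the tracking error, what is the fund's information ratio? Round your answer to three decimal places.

-0.081

μ = (-1.37 + 0.95 − 1.04 + 1.16 − 0.11) / 5 = -0.0820%
Σ(r − μ)² = (-1.37 − (-0.0820))² + (0.95 − (-0.0820))² + … = 5.1851
population σ = √(5.1851 / 5) = √1.0370 = 1.0183%
IR = μ / tracking error = -0.0820 / 1.0183 = -0.0805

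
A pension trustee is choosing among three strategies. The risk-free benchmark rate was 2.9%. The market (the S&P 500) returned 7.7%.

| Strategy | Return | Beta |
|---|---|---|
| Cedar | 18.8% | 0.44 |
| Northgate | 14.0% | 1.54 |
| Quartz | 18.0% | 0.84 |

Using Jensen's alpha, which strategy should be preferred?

Cedar

Cedar: α = 18.8% − [2.9% + 0.44 × (7.7% − 2.9%)] = 13.788
Northgate: α = 14.0% − [2.9% + 1.54 × (7.7% − 2.9%)] = 3.708
Quartz: α = 18.0% − [2.9% + 0.84 × (7.7% − 2.9%)] = 11.068
Highest: Cedar (13.788).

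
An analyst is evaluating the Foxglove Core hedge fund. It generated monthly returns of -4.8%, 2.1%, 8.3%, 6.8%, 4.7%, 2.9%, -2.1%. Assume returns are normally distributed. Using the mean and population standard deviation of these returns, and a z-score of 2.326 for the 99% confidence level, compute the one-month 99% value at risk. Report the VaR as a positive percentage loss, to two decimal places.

7.53

r̄ = (-4.8 + 2.1 + 8.3 + 6.8 + 4.7 + 2.9 − 2.1) / 7 = 17.90 / 7 = 2.5571%
Population std dev = √[131.7171 / 7] = 4.3378%
VaR = −(r̄ − z·σ) = −(2.5571 − 2.326 × 4.3378) = −(-7.5326) = 7.5326%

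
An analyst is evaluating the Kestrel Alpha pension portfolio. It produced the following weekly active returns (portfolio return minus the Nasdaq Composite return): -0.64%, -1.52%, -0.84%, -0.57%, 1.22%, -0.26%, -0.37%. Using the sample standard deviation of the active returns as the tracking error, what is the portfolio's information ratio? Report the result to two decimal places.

-0.51

Mean return r̄ = -2.980 / 7 = -0.4257%
Sample std dev = √[4.1748 / 6] = 0.8341%
IR = r̄ / tracking error = -0.4257 / 0.8341 = -0.5104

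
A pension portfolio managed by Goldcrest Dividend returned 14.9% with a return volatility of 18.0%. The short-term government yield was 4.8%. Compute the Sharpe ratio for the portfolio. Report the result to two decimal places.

0.56

Sharpe = (Rp − Rf) / σp = (14.9% − 4.8%) / 18.0% = 10.10% / 18.0% = 0.5611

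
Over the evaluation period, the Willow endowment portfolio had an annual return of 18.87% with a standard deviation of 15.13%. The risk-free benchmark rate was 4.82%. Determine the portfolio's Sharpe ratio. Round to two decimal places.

Sharpe = (Rp − Rf) / σp = (18.87% − 4.82%) / 15.13% = 14.05% / 15.13% = 0.9286

0.93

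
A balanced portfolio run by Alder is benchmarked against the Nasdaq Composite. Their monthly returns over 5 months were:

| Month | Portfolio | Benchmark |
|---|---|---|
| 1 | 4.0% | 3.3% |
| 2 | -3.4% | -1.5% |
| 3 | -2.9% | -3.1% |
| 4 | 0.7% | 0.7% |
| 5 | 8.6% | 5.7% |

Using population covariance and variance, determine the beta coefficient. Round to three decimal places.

1.379

r̄p = 1.4000%,  r̄m = 1.0200%
Cov = Σ(rp − r̄p)(rm − r̄m) / 5 = 13.9320
Var(rm) = Σ(rm − r̄m)² / 5 = 10.1056
β = Cov / Var = 13.9320 / 10.1056 = 1.3786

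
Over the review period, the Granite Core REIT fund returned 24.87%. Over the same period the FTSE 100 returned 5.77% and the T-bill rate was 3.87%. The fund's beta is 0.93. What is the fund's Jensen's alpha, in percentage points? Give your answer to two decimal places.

CAPM expected return = Rf + β(Rm − Rf) = 3.87% + 0.93 × (5.77% − 3.87%) = 3.87 + 0.93 × 1.90 = 5.6370%
Jensen's α = Rp − E[R] = 24.87% − 5.6370% = 19.2330

19.23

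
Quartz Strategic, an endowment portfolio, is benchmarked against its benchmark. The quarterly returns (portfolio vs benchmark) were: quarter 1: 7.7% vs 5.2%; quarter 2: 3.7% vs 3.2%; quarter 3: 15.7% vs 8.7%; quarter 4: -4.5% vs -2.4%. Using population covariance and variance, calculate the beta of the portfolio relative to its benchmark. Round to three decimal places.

1.796

r̄p = 5.6500%,  r̄m = 3.6750%
Cov = Σ(rp − r̄p)(rm − r̄m) / 4 = 29.0538
Var(rm) = Σ(rm − r̄m)² / 4 = 16.1769
β = Cov / Var = 29.0538 / 16.1769 = 1.7960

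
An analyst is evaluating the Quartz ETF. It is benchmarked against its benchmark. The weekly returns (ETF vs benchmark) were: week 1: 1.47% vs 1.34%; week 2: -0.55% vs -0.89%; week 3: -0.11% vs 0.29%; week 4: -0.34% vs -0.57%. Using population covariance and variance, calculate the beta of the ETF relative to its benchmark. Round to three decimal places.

0.870

r̄p = 0.1175%,  r̄m = 0.0425%
Cov = Σ(rp − r̄p)(rm − r̄m) / 4 = 0.6503
Var(rm) = Σ(rm − r̄m)² / 4 = 0.7474
β = Cov / Var = 0.6503 / 0.7474 = 0.8701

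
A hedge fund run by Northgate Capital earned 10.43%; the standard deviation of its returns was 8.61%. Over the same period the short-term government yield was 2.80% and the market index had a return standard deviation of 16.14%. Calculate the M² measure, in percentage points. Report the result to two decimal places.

Sharpe = (Rp − Rf) / σp = (10.43% − 2.80%) / 8.61% = 0.8862
M² = Rf + Sharpe × σm = 2.80% + 0.8862 × 16.14% = 17.1033%

17.10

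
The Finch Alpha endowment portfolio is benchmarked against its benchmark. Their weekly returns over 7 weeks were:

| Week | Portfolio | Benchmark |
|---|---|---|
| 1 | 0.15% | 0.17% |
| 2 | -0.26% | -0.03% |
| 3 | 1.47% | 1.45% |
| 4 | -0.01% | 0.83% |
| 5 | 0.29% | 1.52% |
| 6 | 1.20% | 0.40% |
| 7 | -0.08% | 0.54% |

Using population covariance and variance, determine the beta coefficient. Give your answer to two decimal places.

0.51

r̄p = 0.3943%,  r̄m = 0.6971%
Cov = Σ(rp − r̄p)(rm − r̄m) / 7 = 0.1586
Var(rm) = Σ(rm − r̄m)² / 7 = 0.3116
β = Cov / Var = 0.1586 / 0.3116 = 0.5090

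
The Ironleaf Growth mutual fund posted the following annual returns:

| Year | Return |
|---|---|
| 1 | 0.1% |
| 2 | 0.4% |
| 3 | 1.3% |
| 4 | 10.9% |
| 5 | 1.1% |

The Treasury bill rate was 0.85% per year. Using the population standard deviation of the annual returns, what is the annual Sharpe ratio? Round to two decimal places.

Mean return μ = 13.80 / 5 = 2.7600%
Σ(r − μ)² = (0.1 − 2.7600)² + (0.4 − 2.7600)² + … = 83.7920
σ = √[83.7920 / 5] = 4.0937%
Sharpe = (μ − rf) / σ = (2.7600 − 0.85) / 4.0937 = 1.9100 / 4.0937 = 0.4666

0.47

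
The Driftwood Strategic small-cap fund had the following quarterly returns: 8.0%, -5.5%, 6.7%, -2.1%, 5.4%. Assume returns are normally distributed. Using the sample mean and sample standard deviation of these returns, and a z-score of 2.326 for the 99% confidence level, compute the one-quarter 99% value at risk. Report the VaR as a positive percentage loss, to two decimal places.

μ = (8 − 5.5 + 6.7 − 2.1 + 5.4) / 5 = 12.50 / 5 = 2.5000%
Σ(r − μ)² = 141.4600; sample σ = √(141.4600/4) = 5.9468%
VaR = −(μ − z·σ) = −(2.5000 − 2.326 × 5.9468) = −(-11.3323) = 11.3323%

11.33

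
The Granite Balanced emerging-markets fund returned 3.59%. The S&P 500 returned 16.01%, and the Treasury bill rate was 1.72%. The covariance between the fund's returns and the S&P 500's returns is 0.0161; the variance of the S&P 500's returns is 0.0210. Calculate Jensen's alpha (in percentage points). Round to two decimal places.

β = Cov / Var = 0.0161 / 0.0210 = 0.7667
E[R] = Rf + β(Rm − Rf) = 1.72% + 0.7667 × (16.01% − 1.72%) = 12.6761%
α = Rp − E[R] = 3.59% − 12.6761% = -9.0861

-9.09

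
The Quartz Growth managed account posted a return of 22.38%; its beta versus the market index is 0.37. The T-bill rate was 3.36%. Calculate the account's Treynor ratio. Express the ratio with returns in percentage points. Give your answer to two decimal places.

51.41

Treynor = (Rp − Rf) / β = (22.38% − 3.36%) / 0.37 = 19.02 / 0.37 = 51.4054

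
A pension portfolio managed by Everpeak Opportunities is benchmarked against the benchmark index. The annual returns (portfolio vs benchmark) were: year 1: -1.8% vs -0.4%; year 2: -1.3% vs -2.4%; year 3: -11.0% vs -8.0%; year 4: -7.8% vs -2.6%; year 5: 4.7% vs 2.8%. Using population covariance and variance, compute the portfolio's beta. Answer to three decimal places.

1.431

r̄p = -3.4400%,  r̄m = -2.1200%
Cov = Σ(rp − r̄p)(rm − r̄m) / 5 = 17.7632
Var(rm) = Σ(rm − r̄m)² / 5 = 12.4096
β = Cov / Var = 17.7632 / 12.4096 = 1.4314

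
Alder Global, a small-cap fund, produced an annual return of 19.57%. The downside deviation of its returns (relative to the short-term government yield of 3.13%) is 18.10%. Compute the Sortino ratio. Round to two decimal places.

Sortino = (Rp − Rf) / σd = (19.57% − 3.13%) / 18.10% = 16.44% / 18.10% = 0.9083

0.91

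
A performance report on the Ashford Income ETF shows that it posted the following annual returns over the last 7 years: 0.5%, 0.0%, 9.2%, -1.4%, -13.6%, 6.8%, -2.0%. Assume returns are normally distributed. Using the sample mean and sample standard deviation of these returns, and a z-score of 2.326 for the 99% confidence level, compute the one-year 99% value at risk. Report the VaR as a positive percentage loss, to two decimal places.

17.11

r̄ = (0.5 + 0 + 9.2 − 1.4 − 13.6 + 6.8 − 2) / 7 = -0.0714%
Σ(r − r̄)² = (0.5 − (-0.0714))² + (0 − (-0.0714))² + (9.2 − (-0.0714))² + … = 322.0143
sample σ = √(322.0143 / 6) = √53.6691 = 7.3259%
VaR = −(r̄ − z·σ) = −(-0.0714 − 2.326 × 7.3259) = −(-17.1114) = 17.1114%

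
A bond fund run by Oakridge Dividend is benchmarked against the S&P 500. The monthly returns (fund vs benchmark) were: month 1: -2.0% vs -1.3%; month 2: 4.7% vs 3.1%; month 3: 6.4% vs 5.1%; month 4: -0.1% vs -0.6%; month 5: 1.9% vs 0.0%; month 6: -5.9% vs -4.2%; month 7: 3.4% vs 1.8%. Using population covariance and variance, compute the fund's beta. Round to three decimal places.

r̄p = 1.2000%,  r̄m = 0.5571%
Cov = Σ(rp − r̄p)(rm − r̄m) / 7 = 10.8700
Var(rm) = Σ(rm − r̄m)² / 7 = 8.0539
β = Cov / Var = 10.8700 / 8.0539 = 1.3497

1.350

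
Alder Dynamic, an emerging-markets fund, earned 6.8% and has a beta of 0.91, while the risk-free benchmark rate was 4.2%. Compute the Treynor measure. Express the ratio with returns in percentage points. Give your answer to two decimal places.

Treynor = (Rp − Rf) / β = (6.8% − 4.2%) / 0.91 = 2.60 / 0.91 = 2.8571

2.86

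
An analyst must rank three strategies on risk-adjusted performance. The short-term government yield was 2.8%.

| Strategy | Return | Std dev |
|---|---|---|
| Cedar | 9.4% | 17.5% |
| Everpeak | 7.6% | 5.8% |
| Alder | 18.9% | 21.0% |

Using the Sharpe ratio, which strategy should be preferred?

Cedar: Sharpe ratio = (9.4% − 2.8%) / 17.5% = 0.377
Everpeak: Sharpe ratio = (7.6% − 2.8%) / 5.8% = 0.828
Alder: Sharpe ratio = (18.9% − 2.8%) / 21.0% = 0.767
Highest: Everpeak (0.828).

Everpeak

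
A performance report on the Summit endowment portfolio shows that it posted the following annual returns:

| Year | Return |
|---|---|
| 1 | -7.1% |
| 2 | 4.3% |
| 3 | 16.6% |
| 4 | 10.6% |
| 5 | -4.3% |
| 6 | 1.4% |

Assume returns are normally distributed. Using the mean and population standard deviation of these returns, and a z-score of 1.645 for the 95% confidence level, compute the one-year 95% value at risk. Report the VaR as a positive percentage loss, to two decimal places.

r̄ = (-7.1 + 4.3 + 16.6 + 10.6 − 4.3 + 1.4) / 6 = 3.5833%
Σ(r − r̄)² = (-7.1 − 3.5833)² + (4.3 − 3.5833)² + … = 400.2283
σ = √[400.2283 / 6] = 8.1673%
VaR = −(r̄ − z·σ) = −(3.5833 − 1.645 × 8.1673) = −(-9.8519) = 9.8519%

9.85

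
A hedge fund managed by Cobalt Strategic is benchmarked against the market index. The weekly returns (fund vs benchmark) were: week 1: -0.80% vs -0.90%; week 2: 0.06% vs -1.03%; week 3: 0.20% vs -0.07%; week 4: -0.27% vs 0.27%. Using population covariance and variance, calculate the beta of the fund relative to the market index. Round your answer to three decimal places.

r̄p = -0.2025%,  r̄m = -0.4325%
Cov = Σ(rp − r̄p)(rm − r̄m) / 4 = 0.0552
Var(rm) = Σ(rm − r̄m)² / 4 = 0.3001
β = Cov / Var = 0.0552 / 0.3001 = 0.1839

0.184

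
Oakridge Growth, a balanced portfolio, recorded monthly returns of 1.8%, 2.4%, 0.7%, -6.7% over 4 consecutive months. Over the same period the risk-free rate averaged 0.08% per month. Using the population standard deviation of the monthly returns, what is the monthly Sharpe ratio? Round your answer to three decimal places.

Mean return μ = -1.80 / 4 = -0.4500%
Population σ = √[Σ(r − μ)² / 4] = √[53.5700 / 4] = √13.3925 = 3.6596%
Sharpe = (μ − rf) / σ = (-0.4500 − 0.08) / 3.6596 = -0.5300 / 3.6596 = -0.1448

-0.145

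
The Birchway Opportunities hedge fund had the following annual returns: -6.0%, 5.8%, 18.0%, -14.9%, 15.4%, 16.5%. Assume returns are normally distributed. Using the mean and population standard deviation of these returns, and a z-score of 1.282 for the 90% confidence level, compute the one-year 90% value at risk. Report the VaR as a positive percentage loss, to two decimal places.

μ = (-6 + 5.8 + 18 − 14.9 + 15.4 + 16.5) / 6 = 34.80 / 6 = 5.8000%
Population σ = √[Σ(r − μ)² / 6] = √[923.2200 / 6] = √153.8700 = 12.4044%
VaR = −(μ − z·σ) = −(5.8000 − 1.282 × 12.4044) = −(-10.1024) = 10.1024%

10.10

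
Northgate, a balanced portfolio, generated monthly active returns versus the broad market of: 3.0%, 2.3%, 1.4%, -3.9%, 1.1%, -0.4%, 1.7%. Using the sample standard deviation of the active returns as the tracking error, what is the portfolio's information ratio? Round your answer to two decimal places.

Mean return μ = 5.20 / 7 = 0.7429%
Σ(r − μ)² = (3 − 0.7429)² + (2.3 − 0.7429)² + … = 31.8571
σ = √[31.8571 / 6] = 2.3042%
IR = μ / tracking error = 0.7429 / 2.3042 = 0.3224

0.32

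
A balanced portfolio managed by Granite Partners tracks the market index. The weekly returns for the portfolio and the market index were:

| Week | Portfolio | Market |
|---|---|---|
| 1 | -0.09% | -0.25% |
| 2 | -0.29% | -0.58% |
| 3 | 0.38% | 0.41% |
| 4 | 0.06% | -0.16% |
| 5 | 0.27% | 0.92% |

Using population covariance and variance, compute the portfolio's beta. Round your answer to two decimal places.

r̄p = 0.0660%,  r̄m = 0.0680%
Cov = Σ(rp − r̄p)(rm − r̄m) / 5 = 0.1126
Var(rm) = Σ(rm − r̄m)² / 5 = 0.2832
β = Cov / Var = 0.1126 / 0.2832 = 0.3976

0.40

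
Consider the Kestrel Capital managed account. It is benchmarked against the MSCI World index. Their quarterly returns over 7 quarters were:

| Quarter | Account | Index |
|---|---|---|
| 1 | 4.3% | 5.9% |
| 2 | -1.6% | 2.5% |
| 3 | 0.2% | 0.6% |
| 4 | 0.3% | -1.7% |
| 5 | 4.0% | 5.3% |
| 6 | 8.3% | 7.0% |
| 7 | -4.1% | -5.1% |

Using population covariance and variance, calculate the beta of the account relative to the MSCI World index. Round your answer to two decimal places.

r̄p = 1.6286%,  r̄m = 2.0714%
Cov = Σ(rp − r̄p)(rm − r̄m) / 7 = 13.9394
Var(rm) = Σ(rm − r̄m)² / 7 = 16.7678
β = Cov / Var = 13.9394 / 16.7678 = 0.8313

0.83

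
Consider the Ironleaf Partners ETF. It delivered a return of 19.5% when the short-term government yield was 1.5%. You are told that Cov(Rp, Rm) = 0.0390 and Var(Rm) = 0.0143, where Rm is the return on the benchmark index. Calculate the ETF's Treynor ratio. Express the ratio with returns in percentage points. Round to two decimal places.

β = Cov / Var = 0.0390 / 0.0143 = 2.7273
Treynor = (Rp − Rf) / β = (19.5% − 1.5%) / 2.7273 = 18.00 / 2.7273 = 6.5999

6.60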